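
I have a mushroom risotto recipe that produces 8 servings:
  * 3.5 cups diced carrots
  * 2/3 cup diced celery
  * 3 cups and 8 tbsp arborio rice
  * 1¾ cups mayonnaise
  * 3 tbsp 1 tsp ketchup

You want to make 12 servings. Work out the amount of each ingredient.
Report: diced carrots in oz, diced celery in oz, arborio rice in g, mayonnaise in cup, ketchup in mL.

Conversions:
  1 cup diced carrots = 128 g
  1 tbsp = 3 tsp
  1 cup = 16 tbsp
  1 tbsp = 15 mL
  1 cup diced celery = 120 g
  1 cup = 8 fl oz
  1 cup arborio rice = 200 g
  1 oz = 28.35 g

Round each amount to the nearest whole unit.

Scaling factor: 12/8 = 3/2 = 1.5.
diced carrots: 3.5 cup × 3/2 × 128 g/cup ÷ 28.35 g/oz ≈ 24 oz
diced celery: 2/3 cup × 3/2 × 120 g/cup ÷ 28.35 g/oz ≈ 4 oz
arborio rice: (3 cup + 8 tbsp = 3.5 cup) × 3/2 × 200 g/cup = 1050 g
mayonnaise: 1.75 cup × 3/2 ≈ 3 cup
ketchup: (3 tbsp + 1 tsp = 10/3 tbsp) × 3/2 × 15 mL/tbsp = 75 mL

diced carrots: 24 oz; diced celery: 4 oz; arborio rice: 1050 g; mayonnaise: 3 cup; ketchup: 75 mL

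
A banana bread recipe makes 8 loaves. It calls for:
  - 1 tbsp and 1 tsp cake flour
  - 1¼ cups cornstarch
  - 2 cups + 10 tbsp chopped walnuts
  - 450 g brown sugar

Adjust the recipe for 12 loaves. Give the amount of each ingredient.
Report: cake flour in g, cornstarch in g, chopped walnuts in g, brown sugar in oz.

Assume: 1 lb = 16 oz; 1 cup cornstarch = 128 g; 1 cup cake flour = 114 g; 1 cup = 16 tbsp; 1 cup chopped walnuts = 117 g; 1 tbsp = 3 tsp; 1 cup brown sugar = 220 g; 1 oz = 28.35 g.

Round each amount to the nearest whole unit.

cake flour: 14 g; cornstarch: 240 g; chopped walnuts: 461 g; brown sugar: 24 oz

Scaling factor: 12/8 = 3/2 = 1.5.
cake flour: (1 tbsp + 1 tsp = 4/3 tbsp) × 3/2 ÷ 16 tbsp/cup × 114 g/cup ≈ 14 g
cornstarch: 1.25 cup × 3/2 × 128 g/cup = 240 g
chopped walnuts: (2 cup + 10 tbsp = 2.625 cup) × 3/2 × 117 g/cup ≈ 461 g
brown sugar: 450 g × 3/2 ÷ 28.35 g/oz ≈ 24 oz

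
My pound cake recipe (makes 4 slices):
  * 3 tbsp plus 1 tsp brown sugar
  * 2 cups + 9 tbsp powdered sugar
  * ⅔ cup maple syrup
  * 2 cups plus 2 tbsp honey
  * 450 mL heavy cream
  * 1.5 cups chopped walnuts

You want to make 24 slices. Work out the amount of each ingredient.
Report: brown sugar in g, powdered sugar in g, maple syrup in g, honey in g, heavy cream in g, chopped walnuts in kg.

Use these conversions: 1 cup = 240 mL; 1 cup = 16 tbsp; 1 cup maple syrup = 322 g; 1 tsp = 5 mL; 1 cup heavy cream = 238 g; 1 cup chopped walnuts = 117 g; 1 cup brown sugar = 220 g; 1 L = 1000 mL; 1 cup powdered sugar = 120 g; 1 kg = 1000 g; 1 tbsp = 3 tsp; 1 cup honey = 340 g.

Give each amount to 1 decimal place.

Scaling factor: 24/4 = 6.
brown sugar: (3 tbsp + 1 tsp = 10/3 tbsp) × 6 ÷ 16 tbsp/cup × 220 g/cup = 275.0 g
powdered sugar: (2 cup + 9 tbsp = 2.5625 cup) × 6 × 120 g/cup = 1845.0 g
maple syrup: 2/3 cup × 6 × 322 g/cup = 1288.0 g
honey: (2 cup + 2 tbsp = 2.125 cup) × 6 × 340 g/cup = 4335.0 g
heavy cream: 450 mL × 6 ÷ 240 mL/cup × 238 g/cup = 2677.5 g
chopped walnuts: 1.5 cup × 6 × 117 g/cup ÷ 1000 g/kg ≈ 1.1 kg

brown sugar: 275.0 g; powdered sugar: 1845.0 g; maple syrup: 1288.0 g; honey: 4335.0 g; heavy cream: 2677.5 g; chopped walnuts: 1.1 kg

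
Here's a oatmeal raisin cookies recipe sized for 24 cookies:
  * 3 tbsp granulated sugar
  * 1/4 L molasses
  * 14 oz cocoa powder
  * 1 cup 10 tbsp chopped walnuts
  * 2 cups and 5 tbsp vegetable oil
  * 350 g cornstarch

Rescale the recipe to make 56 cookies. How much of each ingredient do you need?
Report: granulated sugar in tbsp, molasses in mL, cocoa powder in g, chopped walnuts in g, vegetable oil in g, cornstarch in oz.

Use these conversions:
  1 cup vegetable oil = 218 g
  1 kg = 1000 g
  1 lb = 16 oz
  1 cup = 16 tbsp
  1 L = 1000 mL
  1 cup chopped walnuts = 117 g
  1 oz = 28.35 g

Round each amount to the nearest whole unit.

granulated sugar: 7 tbsp; molasses: 583 mL; cocoa powder: 926 g; chopped walnuts: 444 g; vegetable oil: 1176 g; cornstarch: 29 oz

Scaling factor: 56/24 = 7/3.
granulated sugar: 3 tbsp × 7/3 = 7 tbsp
molasses: 0.25 L × 7/3 × 1000 mL/L ≈ 583 mL
cocoa powder: 14 oz × 7/3 × 28.35 g/oz ≈ 926 g
chopped walnuts: (1 cup + 10 tbsp = 1.625 cup) × 7/3 × 117 g/cup ≈ 444 g
vegetable oil: (2 cup + 5 tbsp = 2.3125 cup) × 7/3 × 218 g/cup ≈ 1176 g
cornstarch: 350 g × 7/3 ÷ 28.35 g/oz ≈ 29 oz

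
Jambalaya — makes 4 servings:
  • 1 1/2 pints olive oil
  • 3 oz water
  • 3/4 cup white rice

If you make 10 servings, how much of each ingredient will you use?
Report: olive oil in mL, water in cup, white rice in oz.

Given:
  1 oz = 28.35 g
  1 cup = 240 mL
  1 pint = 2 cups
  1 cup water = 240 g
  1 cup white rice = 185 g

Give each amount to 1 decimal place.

olive oil: 1800.0 mL; water: 0.9 cup; white rice: 12.2 oz

Scaling factor: 10/4 = 5/2 = 2.5.
olive oil: 1.5 pint × 5/2 × 2 cup/pint × 240 mL/cup = 1800.0 mL
water: 3 oz × 5/2 × 28.35 g/oz ÷ 240 g/cup ≈ 0.9 cup
white rice: 0.75 cup × 5/2 × 185 g/cup ÷ 28.35 g/oz ≈ 12.2 oz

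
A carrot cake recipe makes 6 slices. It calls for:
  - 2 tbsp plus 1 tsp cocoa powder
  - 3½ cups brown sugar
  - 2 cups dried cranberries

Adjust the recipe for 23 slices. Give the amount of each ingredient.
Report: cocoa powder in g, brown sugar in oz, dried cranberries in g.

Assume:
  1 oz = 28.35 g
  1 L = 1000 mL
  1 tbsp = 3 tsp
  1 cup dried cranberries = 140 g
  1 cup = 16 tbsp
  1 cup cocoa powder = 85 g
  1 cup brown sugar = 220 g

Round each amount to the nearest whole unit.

Scaling factor: 23/6.
cocoa powder: (2 tbsp + 1 tsp = 7/3 tbsp) × 23/6 ÷ 16 tbsp/cup × 85 g/cup ≈ 48 g
brown sugar: 3.5 cup × 23/6 × 220 g/cup ÷ 28.35 g/oz ≈ 104 oz
dried cranberries: 2 cup × 23/6 × 140 g/cup ≈ 1073 g

cocoa powder: 48 g; brown sugar: 104 oz; dried cranberries: 1073 g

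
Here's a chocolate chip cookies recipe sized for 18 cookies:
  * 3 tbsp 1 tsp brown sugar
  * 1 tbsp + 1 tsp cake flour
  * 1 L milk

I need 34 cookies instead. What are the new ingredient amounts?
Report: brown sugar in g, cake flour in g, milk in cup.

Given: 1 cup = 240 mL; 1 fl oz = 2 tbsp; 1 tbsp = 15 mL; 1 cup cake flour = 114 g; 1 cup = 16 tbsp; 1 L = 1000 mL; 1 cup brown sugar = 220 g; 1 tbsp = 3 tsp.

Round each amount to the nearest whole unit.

brown sugar: 87 g; cake flour: 18 g; milk: 8 cup

Scaling factor: 34/18 = 17/9.
brown sugar: (3 tbsp + 1 tsp = 10/3 tbsp) × 17/9 ÷ 16 tbsp/cup × 220 g/cup ≈ 87 g
cake flour: (1 tbsp + 1 tsp = 4/3 tbsp) × 17/9 ÷ 16 tbsp/cup × 114 g/cup ≈ 18 g
milk: 1 L × 17/9 × 1000 mL/L ÷ 240 mL/cup ≈ 8 cup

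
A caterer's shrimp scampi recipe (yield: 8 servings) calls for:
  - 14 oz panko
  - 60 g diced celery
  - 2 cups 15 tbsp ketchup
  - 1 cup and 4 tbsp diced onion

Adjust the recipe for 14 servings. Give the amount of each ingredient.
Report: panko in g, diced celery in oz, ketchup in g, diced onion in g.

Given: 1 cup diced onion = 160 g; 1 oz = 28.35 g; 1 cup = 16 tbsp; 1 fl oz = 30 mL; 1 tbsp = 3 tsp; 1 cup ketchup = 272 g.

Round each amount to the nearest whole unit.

panko: 695 g; diced celery: 4 oz; ketchup: 1398 g; diced onion: 350 g

Scaling factor: 14/8 = 7/4 = 1.75.
panko: 14 oz × 7/4 × 28.35 g/oz ≈ 695 g
diced celery: 60 g × 7/4 ÷ 28.35 g/oz ≈ 4 oz
ketchup: (2 cup + 15 tbsp = 2.9375 cup) × 7/4 × 272 g/cup ≈ 1398 g
diced onion: (1 cup + 4 tbsp = 1.25 cup) × 7/4 × 160 g/cup = 350 g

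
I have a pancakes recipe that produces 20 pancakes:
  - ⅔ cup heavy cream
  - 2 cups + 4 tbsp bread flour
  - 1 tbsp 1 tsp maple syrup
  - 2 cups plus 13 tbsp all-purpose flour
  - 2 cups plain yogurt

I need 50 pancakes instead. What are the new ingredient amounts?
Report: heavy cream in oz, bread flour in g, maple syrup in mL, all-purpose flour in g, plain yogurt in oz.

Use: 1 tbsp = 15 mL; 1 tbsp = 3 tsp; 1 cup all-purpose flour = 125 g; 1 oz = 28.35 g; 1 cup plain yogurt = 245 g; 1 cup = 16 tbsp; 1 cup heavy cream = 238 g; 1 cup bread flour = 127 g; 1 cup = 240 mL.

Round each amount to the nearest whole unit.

Scaling factor: 50/20 = 5/2 = 2.5.
heavy cream: 2/3 cup × 5/2 × 238 g/cup ÷ 28.35 g/oz ≈ 14 oz
bread flour: (2 cup + 4 tbsp = 2.25 cup) × 5/2 × 127 g/cup ≈ 714 g
maple syrup: (1 tbsp + 1 tsp = 4/3 tbsp) × 5/2 × 15 mL/tbsp = 50 mL
all-purpose flour: (2 cup + 13 tbsp = 2.8125 cup) × 5/2 × 125 g/cup ≈ 879 g
plain yogurt: 2 cup × 5/2 × 245 g/cup ÷ 28.35 g/oz ≈ 43 oz

heavy cream: 14 oz; bread flour: 714 g; maple syrup: 50 mL; all-purpose flour: 879 g; plain yogurt: 43 oz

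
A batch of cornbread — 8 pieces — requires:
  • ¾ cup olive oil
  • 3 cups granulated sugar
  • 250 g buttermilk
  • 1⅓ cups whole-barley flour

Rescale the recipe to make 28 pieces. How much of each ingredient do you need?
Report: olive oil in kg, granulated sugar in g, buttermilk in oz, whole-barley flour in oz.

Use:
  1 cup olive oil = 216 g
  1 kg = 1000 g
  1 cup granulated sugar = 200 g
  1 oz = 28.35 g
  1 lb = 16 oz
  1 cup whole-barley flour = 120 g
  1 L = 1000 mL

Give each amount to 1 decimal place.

olive oil: 0.6 kg; granulated sugar: 2100.0 g; buttermilk: 30.9 oz; whole-barley flour: 19.8 oz

Scaling factor: 28/8 = 7/2 = 3.5.
olive oil: 0.75 cup × 7/2 × 216 g/cup ÷ 1000 g/kg ≈ 0.6 kg
granulated sugar: 3 cup × 7/2 × 200 g/cup = 2100.0 g
buttermilk: 250 g × 7/2 ÷ 28.35 g/oz ≈ 30.9 oz
whole-barley flour: 4/3 cup × 7/2 × 120 g/cup ÷ 28.35 g/oz ≈ 19.8 oz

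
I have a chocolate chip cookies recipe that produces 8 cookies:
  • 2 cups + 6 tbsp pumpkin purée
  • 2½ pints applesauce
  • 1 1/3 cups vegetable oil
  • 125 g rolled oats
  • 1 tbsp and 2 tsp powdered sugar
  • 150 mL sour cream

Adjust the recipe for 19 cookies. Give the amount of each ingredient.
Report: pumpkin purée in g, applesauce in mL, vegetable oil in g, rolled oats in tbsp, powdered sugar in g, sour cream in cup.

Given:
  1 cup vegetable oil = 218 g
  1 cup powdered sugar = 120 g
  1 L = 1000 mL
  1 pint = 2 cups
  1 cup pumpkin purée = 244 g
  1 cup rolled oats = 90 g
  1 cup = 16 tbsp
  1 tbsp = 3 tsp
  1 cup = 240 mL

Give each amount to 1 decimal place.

pumpkin purée: 1376.3 g; applesauce: 2850.0 mL; vegetable oil: 690.3 g; rolled oats: 52.8 tbsp; powdered sugar: 29.7 g; sour cream: 1.5 cup

Scaling factor: 19/8 = 2.375.
pumpkin purée: (2 cup + 6 tbsp = 2.375 cup) × 19/8 × 244 g/cup ≈ 1376.3 g
applesauce: 2.5 pint × 19/8 × 2 cup/pint × 240 mL/cup = 2850.0 mL
vegetable oil: 4/3 cup × 19/8 × 218 g/cup ≈ 690.3 g
rolled oats: 125 g × 19/8 ÷ 90 g/cup × 16 tbsp/cup ≈ 52.8 tbsp
powdered sugar: (1 tbsp + 2 tsp = 5/3 tbsp) × 19/8 ÷ 16 tbsp/cup × 120 g/cup ≈ 29.7 g
sour cream: 150 mL × 19/8 ÷ 240 mL/cup ≈ 1.5 cup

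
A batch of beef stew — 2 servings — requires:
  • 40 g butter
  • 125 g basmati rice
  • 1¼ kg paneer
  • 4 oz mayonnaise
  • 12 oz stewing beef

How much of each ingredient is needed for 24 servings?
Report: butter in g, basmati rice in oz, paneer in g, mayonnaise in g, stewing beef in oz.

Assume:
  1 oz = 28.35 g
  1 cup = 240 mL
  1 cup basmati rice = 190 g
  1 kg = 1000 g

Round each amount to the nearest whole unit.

butter: 480 g; basmati rice: 53 oz; paneer: 15000 g; mayonnaise: 1361 g; stewing beef: 144 oz

Scaling factor: 24/2 = 12.
butter: 40 g × 12 = 480 g
basmati rice: 125 g × 12 ÷ 28.35 g/oz ≈ 53 oz
paneer: 1.25 kg × 12 × 1000 g/kg = 15000 g
mayonnaise: 4 oz × 12 × 28.35 g/oz ≈ 1361 g
stewing beef: 12 oz × 12 = 144 oz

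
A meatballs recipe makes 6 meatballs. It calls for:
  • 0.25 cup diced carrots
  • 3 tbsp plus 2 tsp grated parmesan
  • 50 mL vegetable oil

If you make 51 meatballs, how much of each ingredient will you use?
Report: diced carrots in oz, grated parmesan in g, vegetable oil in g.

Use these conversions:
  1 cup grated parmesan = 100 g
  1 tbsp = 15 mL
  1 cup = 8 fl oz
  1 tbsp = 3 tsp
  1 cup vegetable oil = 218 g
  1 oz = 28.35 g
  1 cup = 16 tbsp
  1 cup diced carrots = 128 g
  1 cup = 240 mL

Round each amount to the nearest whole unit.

diced carrots: 10 oz; grated parmesan: 195 g; vegetable oil: 386 g

Scaling factor: 51/6 = 17/2 = 8.5.
diced carrots: 0.25 cup × 17/2 × 128 g/cup ÷ 28.35 g/oz ≈ 10 oz
grated parmesan: (3 tbsp + 2 tsp = 11/3 tbsp) × 17/2 ÷ 16 tbsp/cup × 100 g/cup ≈ 195 g
vegetable oil: 50 mL × 17/2 ÷ 240 mL/cup × 218 g/cup ≈ 386 g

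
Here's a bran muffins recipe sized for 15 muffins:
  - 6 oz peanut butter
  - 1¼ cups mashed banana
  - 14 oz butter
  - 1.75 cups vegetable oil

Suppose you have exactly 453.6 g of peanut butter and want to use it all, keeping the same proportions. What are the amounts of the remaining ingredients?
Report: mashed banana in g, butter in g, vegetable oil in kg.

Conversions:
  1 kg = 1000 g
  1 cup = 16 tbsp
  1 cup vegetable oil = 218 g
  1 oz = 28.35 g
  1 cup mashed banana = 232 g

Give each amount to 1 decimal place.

mashed banana: 773.3 g; butter: 1058.4 g; vegetable oil: 1.0 kg

The original recipe has 170.1 g of peanut butter, so the scaling factor is 453.6 ÷ 170.1 = 8/3.
mashed banana: 1.25 cup × 8/3 × 232 g/cup ≈ 773.3 g
butter: 14 oz × 8/3 × 28.35 g/oz = 1058.4 g
vegetable oil: 1.75 cup × 8/3 × 218 g/cup ÷ 1000 g/kg ≈ 1.0 kg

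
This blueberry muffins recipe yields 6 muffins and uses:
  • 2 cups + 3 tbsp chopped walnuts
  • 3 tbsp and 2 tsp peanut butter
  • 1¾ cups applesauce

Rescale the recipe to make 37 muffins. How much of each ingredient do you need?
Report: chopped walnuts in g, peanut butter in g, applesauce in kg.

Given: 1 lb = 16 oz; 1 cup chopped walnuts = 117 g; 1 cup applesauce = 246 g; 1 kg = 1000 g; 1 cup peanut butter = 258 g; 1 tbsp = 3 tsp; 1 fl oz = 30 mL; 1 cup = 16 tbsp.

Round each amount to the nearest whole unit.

Scaling factor: 37/6.
chopped walnuts: (2 cup + 3 tbsp = 2.1875 cup) × 37/6 × 117 g/cup ≈ 1578 g
peanut butter: (3 tbsp + 2 tsp = 11/3 tbsp) × 37/6 ÷ 16 tbsp/cup × 258 g/cup ≈ 365 g
applesauce: 1.75 cup × 37/6 × 246 g/cup ÷ 1000 g/kg ≈ 3 kg

chopped walnuts: 1578 g; peanut butter: 365 g; applesauce: 3 kg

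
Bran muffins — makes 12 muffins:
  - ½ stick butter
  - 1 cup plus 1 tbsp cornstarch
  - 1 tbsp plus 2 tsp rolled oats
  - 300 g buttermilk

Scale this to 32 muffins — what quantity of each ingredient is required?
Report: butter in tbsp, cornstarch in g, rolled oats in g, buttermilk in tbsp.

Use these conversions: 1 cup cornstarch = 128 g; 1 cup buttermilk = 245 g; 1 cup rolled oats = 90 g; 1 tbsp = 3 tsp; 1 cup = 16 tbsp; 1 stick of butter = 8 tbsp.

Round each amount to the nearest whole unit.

Scaling factor: 32/12 = 8/3.
butter: 0.5 stick × 8/3 × 8 tbsp/stick ≈ 11 tbsp
cornstarch: (1 cup + 1 tbsp = 1.0625 cup) × 8/3 × 128 g/cup ≈ 363 g
rolled oats: (1 tbsp + 2 tsp = 5/3 tbsp) × 8/3 ÷ 16 tbsp/cup × 90 g/cup = 25 g
buttermilk: 300 g × 8/3 ÷ 245 g/cup × 16 tbsp/cup ≈ 52 tbsp

butter: 11 tbsp; cornstarch: 363 g; rolled oats: 25 g; buttermilk: 52 tbsp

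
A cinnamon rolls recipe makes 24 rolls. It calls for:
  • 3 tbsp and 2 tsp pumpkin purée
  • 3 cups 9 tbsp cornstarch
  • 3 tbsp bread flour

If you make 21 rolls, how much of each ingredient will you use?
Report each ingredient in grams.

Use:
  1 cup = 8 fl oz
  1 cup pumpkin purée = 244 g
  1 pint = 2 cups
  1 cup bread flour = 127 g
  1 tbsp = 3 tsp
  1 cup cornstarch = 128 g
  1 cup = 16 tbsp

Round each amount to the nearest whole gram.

pumpkin purée: 49 g; cornstarch: 399 g; bread flour: 21 g

Scaling factor: 21/24 = 7/8 = 0.875.
pumpkin purée: (3 tbsp + 2 tsp = 11/3 tbsp) × 7/8 ÷ 16 tbsp/cup × 244 g/cup ≈ 49 g
cornstarch: (3 cup + 9 tbsp = 3.5625 cup) × 7/8 × 128 g/cup = 399 g
bread flour: 3 tbsp × 7/8 ÷ 16 tbsp/cup × 127 g/cup ≈ 21 g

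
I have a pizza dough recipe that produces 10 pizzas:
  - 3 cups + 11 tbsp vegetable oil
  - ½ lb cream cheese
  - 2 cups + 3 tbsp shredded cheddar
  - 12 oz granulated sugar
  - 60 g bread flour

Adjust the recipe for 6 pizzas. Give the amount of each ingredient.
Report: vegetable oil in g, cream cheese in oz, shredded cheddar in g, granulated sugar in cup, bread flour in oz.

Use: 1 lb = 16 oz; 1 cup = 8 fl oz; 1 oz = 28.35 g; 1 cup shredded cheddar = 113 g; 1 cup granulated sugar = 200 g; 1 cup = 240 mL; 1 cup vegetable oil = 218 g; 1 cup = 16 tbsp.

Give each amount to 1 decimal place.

Scaling factor: 6/10 = 3/5 = 0.6.
vegetable oil: (3 cup + 11 tbsp = 3.6875 cup) × 3/5 × 218 g/cup ≈ 482.3 g
cream cheese: 0.5 lb × 3/5 × 16 oz/lb = 4.8 oz
shredded cheddar: (2 cup + 3 tbsp = 2.1875 cup) × 3/5 × 113 g/cup ≈ 148.3 g
granulated sugar: 12 oz × 3/5 × 28.35 g/oz ÷ 200 g/cup ≈ 1.0 cup
bread flour: 60 g × 3/5 ÷ 28.35 g/oz ≈ 1.3 oz

vegetable oil: 482.3 g; cream cheese: 4.8 oz; shredded cheddar: 148.3 g; granulated sugar: 1.0 cup; bread flour: 1.3 oz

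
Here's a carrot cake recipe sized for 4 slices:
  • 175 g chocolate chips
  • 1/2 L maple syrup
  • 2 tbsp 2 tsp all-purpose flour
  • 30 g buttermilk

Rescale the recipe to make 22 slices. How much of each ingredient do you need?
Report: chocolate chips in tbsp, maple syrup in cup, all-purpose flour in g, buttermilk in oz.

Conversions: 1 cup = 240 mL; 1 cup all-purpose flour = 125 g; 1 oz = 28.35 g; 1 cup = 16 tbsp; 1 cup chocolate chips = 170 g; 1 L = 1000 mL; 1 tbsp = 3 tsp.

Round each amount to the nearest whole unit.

Scaling factor: 22/4 = 11/2 = 5.5.
chocolate chips: 175 g × 11/2 ÷ 170 g/cup × 16 tbsp/cup ≈ 91 tbsp
maple syrup: 0.5 L × 11/2 × 1000 mL/L ÷ 240 mL/cup ≈ 11 cup
all-purpose flour: (2 tbsp + 2 tsp = 8/3 tbsp) × 11/2 ÷ 16 tbsp/cup × 125 g/cup ≈ 115 g
buttermilk: 30 g × 11/2 ÷ 28.35 g/oz ≈ 6 oz

chocolate chips: 91 tbsp; maple syrup: 11 cup; all-purpose flour: 115 g; buttermilk: 6 oz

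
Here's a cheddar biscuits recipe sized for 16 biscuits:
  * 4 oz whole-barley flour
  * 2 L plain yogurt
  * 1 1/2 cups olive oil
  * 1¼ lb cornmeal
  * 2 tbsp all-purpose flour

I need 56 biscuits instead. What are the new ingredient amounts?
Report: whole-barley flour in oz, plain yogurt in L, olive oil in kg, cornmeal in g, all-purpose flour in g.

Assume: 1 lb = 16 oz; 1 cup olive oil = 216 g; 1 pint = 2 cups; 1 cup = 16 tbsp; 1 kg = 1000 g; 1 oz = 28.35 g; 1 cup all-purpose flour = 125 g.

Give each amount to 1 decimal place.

whole-barley flour: 14.0 oz; plain yogurt: 7.0 L; olive oil: 1.1 kg; cornmeal: 1984.5 g; all-purpose flour: 54.7 g

Scaling factor: 56/16 = 7/2 = 3.5.
whole-barley flour: 4 oz × 7/2 = 14.0 oz
plain yogurt: 2 L × 7/2 = 7.0 L
olive oil: 1.5 cup × 7/2 × 216 g/cup ÷ 1000 g/kg ≈ 1.1 kg
cornmeal: 1.25 lb × 7/2 × 16 oz/lb × 28.35 g/oz = 1984.5 g
all-purpose flour: 2 tbsp × 7/2 ÷ 16 tbsp/cup × 125 g/cup ≈ 54.7 g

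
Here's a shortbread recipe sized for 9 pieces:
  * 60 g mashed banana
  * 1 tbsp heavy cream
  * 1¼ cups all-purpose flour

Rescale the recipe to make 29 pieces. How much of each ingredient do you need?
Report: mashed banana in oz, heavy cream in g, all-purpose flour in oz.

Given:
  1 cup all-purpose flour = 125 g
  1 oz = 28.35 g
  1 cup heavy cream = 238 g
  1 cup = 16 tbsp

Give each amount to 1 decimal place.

mashed banana: 6.8 oz; heavy cream: 47.9 g; all-purpose flour: 17.8 oz

Scaling factor: 29/9.
mashed banana: 60 g × 29/9 ÷ 28.35 g/oz ≈ 6.8 oz
heavy cream: 1 tbsp × 29/9 ÷ 16 tbsp/cup × 238 g/cup ≈ 47.9 g
all-purpose flour: 1.25 cup × 29/9 × 125 g/cup ÷ 28.35 g/oz ≈ 17.8 oz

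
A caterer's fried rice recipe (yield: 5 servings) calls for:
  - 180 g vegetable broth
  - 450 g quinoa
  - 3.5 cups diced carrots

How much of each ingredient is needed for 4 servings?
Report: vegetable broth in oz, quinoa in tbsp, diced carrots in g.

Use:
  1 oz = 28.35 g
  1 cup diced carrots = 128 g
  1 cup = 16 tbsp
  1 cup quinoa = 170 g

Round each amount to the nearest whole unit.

Scaling factor: 4/5 = 0.8.
vegetable broth: 180 g × 4/5 ÷ 28.35 g/oz ≈ 5 oz
quinoa: 450 g × 4/5 ÷ 170 g/cup × 16 tbsp/cup ≈ 34 tbsp
diced carrots: 3.5 cup × 4/5 × 128 g/cup ≈ 358 g

vegetable broth: 5 oz; quinoa: 34 tbsp; diced carrots: 358 g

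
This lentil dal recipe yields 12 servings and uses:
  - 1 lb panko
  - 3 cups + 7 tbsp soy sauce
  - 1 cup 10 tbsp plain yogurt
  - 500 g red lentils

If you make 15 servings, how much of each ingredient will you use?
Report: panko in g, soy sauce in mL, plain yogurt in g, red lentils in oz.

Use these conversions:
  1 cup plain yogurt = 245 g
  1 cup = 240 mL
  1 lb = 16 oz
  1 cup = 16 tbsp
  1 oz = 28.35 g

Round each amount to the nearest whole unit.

panko: 567 g; soy sauce: 1031 mL; plain yogurt: 498 g; red lentils: 22 oz

Scaling factor: 15/12 = 5/4 = 1.25.
panko: 1 lb × 5/4 × 16 oz/lb × 28.35 g/oz = 567 g
soy sauce: (3 cup + 7 tbsp = 3.4375 cup) × 5/4 × 240 mL/cup ≈ 1031 mL
plain yogurt: (1 cup + 10 tbsp = 1.625 cup) × 5/4 × 245 g/cup ≈ 498 g
red lentils: 500 g × 5/4 ÷ 28.35 g/oz ≈ 22 oz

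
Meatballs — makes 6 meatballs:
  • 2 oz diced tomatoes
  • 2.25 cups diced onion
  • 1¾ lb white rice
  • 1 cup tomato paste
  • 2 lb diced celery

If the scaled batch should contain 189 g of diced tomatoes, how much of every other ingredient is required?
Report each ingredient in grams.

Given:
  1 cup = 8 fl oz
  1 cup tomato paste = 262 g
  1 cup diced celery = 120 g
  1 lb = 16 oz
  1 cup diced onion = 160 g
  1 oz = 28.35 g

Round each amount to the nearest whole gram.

The original recipe has 56.7 g of diced tomatoes, so the scaling factor is 189 ÷ 56.7 = 10/3.
diced onion: 2.25 cup × 10/3 × 160 g/cup = 1200 g
white rice: 1.75 lb × 10/3 × 16 oz/lb × 28.35 g/oz = 2646 g
tomato paste: 1 cup × 10/3 × 262 g/cup ≈ 873 g
diced celery: 2 lb × 10/3 × 16 oz/lb × 28.35 g/oz = 3024 g

diced onion: 1200 g; white rice: 2646 g; tomato paste: 873 g; diced celery: 3024 g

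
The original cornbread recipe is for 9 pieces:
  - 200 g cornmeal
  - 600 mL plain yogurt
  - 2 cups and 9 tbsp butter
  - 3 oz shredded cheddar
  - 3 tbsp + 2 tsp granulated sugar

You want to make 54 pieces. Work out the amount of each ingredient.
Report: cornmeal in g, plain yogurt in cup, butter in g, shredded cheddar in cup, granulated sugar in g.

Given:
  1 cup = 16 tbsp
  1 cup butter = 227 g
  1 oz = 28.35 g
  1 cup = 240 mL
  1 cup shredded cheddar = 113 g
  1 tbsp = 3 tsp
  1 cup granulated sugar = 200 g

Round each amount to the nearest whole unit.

cornmeal: 1200 g; plain yogurt: 15 cup; butter: 3490 g; shredded cheddar: 5 cup; granulated sugar: 275 g

Scaling factor: 54/9 = 6.
cornmeal: 200 g × 6 = 1200 g
plain yogurt: 600 mL × 6 ÷ 240 mL/cup = 15 cup
butter: (2 cup + 9 tbsp = 2.5625 cup) × 6 × 227 g/cup ≈ 3490 g
shredded cheddar: 3 oz × 6 × 28.35 g/oz ÷ 113 g/cup ≈ 5 cup
granulated sugar: (3 tbsp + 2 tsp = 11/3 tbsp) × 6 ÷ 16 tbsp/cup × 200 g/cup = 275 g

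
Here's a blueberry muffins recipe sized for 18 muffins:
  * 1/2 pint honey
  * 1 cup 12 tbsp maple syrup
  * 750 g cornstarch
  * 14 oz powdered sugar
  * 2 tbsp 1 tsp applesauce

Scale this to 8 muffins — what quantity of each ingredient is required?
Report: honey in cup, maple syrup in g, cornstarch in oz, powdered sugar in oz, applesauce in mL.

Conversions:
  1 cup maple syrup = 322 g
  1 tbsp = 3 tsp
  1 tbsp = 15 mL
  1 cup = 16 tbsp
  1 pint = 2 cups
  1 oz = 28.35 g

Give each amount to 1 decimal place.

Scaling factor: 8/18 = 4/9.
honey: 0.5 pint × 4/9 × 2 cup/pint ≈ 0.4 cup
maple syrup: (1 cup + 12 tbsp = 1.75 cup) × 4/9 × 322 g/cup ≈ 250.4 g
cornstarch: 750 g × 4/9 ÷ 28.35 g/oz ≈ 11.8 oz
powdered sugar: 14 oz × 4/9 ≈ 6.2 oz
applesauce: (2 tbsp + 1 tsp = 7/3 tbsp) × 4/9 × 15 mL/tbsp ≈ 15.6 mL

honey: 0.4 cup; maple syrup: 250.4 g; cornstarch: 11.8 oz; powdered sugar: 6.2 oz; applesauce: 15.6 mL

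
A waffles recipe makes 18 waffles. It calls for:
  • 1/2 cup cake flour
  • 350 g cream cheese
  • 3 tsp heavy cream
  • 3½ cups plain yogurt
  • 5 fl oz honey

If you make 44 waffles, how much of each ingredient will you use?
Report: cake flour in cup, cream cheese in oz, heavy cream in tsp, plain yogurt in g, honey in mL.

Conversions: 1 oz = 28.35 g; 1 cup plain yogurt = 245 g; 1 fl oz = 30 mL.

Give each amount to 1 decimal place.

cake flour: 1.2 cup; cream cheese: 30.2 oz; heavy cream: 7.3 tsp; plain yogurt: 2096.1 g; honey: 366.7 mL

Scaling factor: 44/18 = 22/9.
cake flour: 0.5 cup × 22/9 ≈ 1.2 cup
cream cheese: 350 g × 22/9 ÷ 28.35 g/oz ≈ 30.2 oz
heavy cream: 3 tsp × 22/9 ≈ 7.3 tsp
plain yogurt: 3.5 cup × 22/9 × 245 g/cup ≈ 2096.1 g
honey: 5 fl oz × 22/9 × 30 mL/fl oz ≈ 366.7 mL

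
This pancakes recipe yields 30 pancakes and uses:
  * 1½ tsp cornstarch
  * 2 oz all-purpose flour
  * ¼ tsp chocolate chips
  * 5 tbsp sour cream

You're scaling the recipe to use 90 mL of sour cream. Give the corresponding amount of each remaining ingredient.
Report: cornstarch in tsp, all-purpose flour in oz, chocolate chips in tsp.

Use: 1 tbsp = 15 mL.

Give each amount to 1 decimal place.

The original recipe has 75 mL of sour cream, so the scaling factor is 90 ÷ 75 = 6/5 = 1.2.
cornstarch: 1.5 tsp × 6/5 = 1.8 tsp
all-purpose flour: 2 oz × 6/5 = 2.4 oz
chocolate chips: 0.25 tsp × 6/5 = 0.3 tsp

cornstarch: 1.8 tsp; all-purpose flour: 2.4 oz; chocolate chips: 0.3 tsp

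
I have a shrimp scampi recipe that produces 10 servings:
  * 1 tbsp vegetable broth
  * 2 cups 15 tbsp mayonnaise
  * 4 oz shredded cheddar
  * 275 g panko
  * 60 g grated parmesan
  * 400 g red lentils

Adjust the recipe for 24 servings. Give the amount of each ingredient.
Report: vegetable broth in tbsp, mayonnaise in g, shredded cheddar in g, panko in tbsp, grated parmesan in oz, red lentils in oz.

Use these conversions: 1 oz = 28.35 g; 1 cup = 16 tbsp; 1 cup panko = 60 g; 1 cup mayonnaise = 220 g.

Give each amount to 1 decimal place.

Scaling factor: 24/10 = 12/5 = 2.4.
vegetable broth: 1 tbsp × 12/5 = 2.4 tbsp
mayonnaise: (2 cup + 15 tbsp = 2.9375 cup) × 12/5 × 220 g/cup = 1551.0 g
shredded cheddar: 4 oz × 12/5 × 28.35 g/oz ≈ 272.2 g
panko: 275 g × 12/5 ÷ 60 g/cup × 16 tbsp/cup = 176.0 tbsp
grated parmesan: 60 g × 12/5 ÷ 28.35 g/oz ≈ 5.1 oz
red lentils: 400 g × 12/5 ÷ 28.35 g/oz ≈ 33.9 oz

vegetable broth: 2.4 tbsp; mayonnaise: 1551.0 g; shredded cheddar: 272.2 g; panko: 176.0 tbsp; grated parmesan: 5.1 oz; red lentils: 33.9 oz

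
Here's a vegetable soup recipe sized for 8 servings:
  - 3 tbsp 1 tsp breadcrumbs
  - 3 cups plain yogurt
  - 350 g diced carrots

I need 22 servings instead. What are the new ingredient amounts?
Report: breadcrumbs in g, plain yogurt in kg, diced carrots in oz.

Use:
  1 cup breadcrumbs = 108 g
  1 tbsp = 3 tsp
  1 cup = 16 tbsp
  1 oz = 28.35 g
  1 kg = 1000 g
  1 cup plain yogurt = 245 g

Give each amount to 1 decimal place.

breadcrumbs: 61.9 g; plain yogurt: 2.0 kg; diced carrots: 34.0 oz

Scaling factor: 22/8 = 11/4 = 2.75.
breadcrumbs: (3 tbsp + 1 tsp = 10/3 tbsp) × 11/4 ÷ 16 tbsp/cup × 108 g/cup ≈ 61.9 g
plain yogurt: 3 cup × 11/4 × 245 g/cup ÷ 1000 g/kg ≈ 2.0 kg
diced carrots: 350 g × 11/4 ÷ 28.35 g/oz ≈ 34.0 oz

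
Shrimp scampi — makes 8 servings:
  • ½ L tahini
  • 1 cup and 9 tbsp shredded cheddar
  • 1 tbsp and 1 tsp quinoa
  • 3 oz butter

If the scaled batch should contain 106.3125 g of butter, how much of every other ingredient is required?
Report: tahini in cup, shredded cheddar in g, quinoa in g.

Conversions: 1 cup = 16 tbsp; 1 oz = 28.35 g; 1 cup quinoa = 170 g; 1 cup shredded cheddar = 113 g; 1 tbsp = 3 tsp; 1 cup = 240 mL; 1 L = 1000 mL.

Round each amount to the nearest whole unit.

The original recipe has 85.05 g of butter, so the scaling factor is 106.3125 ÷ 85.05 = 5/4 = 1.25.
tahini: 0.5 L × 5/4 × 1000 mL/L ÷ 240 mL/cup ≈ 3 cup
shredded cheddar: (1 cup + 9 tbsp = 1.5625 cup) × 5/4 × 113 g/cup ≈ 221 g
quinoa: (1 tbsp + 1 tsp = 4/3 tbsp) × 5/4 ÷ 16 tbsp/cup × 170 g/cup ≈ 18 g

tahini: 3 cup; shredded cheddar: 221 g; quinoa: 18 g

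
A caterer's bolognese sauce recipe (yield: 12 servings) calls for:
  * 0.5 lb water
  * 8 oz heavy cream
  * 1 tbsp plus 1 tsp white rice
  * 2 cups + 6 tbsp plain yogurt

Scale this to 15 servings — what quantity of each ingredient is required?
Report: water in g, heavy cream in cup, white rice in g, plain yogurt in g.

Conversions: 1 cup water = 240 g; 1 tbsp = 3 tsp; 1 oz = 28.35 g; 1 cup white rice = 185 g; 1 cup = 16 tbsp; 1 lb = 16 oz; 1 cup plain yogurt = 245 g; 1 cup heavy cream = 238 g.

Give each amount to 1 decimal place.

Scaling factor: 15/12 = 5/4 = 1.25.
water: 0.5 lb × 5/4 × 16 oz/lb × 28.35 g/oz = 283.5 g
heavy cream: 8 oz × 5/4 × 28.35 g/oz ÷ 238 g/cup ≈ 1.2 cup
white rice: (1 tbsp + 1 tsp = 4/3 tbsp) × 5/4 ÷ 16 tbsp/cup × 185 g/cup ≈ 19.3 g
plain yogurt: (2 cup + 6 tbsp = 2.375 cup) × 5/4 × 245 g/cup ≈ 727.3 g

water: 283.5 g; heavy cream: 1.2 cup; white rice: 19.3 g; plain yogurt: 727.3 g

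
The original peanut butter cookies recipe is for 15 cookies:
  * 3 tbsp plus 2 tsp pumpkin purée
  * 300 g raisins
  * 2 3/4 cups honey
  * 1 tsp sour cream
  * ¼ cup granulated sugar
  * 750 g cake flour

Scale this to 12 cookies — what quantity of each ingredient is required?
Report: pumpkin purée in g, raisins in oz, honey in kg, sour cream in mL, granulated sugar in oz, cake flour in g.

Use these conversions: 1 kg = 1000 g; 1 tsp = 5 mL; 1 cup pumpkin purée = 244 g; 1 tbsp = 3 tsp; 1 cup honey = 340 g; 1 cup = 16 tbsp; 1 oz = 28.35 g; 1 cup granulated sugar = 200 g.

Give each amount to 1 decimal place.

pumpkin purée: 44.7 g; raisins: 8.5 oz; honey: 0.7 kg; sour cream: 4.0 mL; granulated sugar: 1.4 oz; cake flour: 600.0 g

Scaling factor: 12/15 = 4/5 = 0.8.
pumpkin purée: (3 tbsp + 2 tsp = 11/3 tbsp) × 4/5 ÷ 16 tbsp/cup × 244 g/cup ≈ 44.7 g
raisins: 300 g × 4/5 ÷ 28.35 g/oz ≈ 8.5 oz
honey: 2.75 cup × 4/5 × 340 g/cup ÷ 1000 g/kg ≈ 0.7 kg
sour cream: 1 tsp × 4/5 × 5 mL/tsp = 4.0 mL
granulated sugar: 0.25 cup × 4/5 × 200 g/cup ÷ 28.35 g/oz ≈ 1.4 oz
cake flour: 750 g × 4/5 = 600.0 g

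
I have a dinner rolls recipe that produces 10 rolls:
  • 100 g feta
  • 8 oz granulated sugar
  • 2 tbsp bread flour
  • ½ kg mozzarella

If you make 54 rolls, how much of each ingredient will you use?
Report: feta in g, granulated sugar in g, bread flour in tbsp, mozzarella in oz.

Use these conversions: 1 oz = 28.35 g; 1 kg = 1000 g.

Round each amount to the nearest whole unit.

feta: 540 g; granulated sugar: 1225 g; bread flour: 11 tbsp; mozzarella: 95 oz

Scaling factor: 54/10 = 27/5 = 5.4.
feta: 100 g × 27/5 = 540 g
granulated sugar: 8 oz × 27/5 × 28.35 g/oz ≈ 1225 g
bread flour: 2 tbsp × 27/5 ≈ 11 tbsp
mozzarella: 0.5 kg × 27/5 × 1000 g/kg ÷ 28.35 g/oz ≈ 95 oz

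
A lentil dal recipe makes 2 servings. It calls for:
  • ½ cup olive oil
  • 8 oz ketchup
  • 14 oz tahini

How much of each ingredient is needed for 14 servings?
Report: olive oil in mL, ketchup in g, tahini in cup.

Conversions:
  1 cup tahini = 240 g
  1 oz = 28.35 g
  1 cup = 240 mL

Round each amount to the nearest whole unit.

Scaling factor: 14/2 = 7.
olive oil: 0.5 cup × 7 × 240 mL/cup = 840 mL
ketchup: 8 oz × 7 × 28.35 g/oz ≈ 1588 g
tahini: 14 oz × 7 × 28.35 g/oz ÷ 240 g/cup ≈ 12 cup

olive oil: 840 mL; ketchup: 1588 g; tahini: 12 cup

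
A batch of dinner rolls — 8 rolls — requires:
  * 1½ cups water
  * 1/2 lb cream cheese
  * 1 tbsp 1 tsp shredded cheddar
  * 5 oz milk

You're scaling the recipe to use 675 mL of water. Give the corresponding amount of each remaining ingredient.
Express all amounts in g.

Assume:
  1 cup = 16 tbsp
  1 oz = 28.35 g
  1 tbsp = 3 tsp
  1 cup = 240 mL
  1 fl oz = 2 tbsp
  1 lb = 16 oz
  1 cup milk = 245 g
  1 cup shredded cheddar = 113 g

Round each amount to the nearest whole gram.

The original recipe has 360 mL of water, so the scaling factor is 675 ÷ 360 = 15/8 = 1.875.
cream cheese: 0.5 lb × 15/8 × 16 oz/lb × 28.35 g/oz ≈ 425 g
shredded cheddar: (1 tbsp + 1 tsp = 4/3 tbsp) × 15/8 ÷ 16 tbsp/cup × 113 g/cup ≈ 18 g
milk: 5 oz × 15/8 × 28.35 g/oz ≈ 266 g

cream cheese: 425 g; shredded cheddar: 18 g; milk: 266 g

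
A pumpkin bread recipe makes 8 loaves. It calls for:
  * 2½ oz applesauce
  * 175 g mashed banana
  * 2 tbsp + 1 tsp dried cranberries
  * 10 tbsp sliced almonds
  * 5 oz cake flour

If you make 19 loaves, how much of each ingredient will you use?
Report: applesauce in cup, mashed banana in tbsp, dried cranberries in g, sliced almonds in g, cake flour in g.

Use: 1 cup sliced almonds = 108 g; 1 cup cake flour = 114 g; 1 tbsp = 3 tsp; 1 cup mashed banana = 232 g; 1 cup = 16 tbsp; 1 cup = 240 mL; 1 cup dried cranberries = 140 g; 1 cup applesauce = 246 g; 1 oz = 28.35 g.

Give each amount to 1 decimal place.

Scaling factor: 19/8 = 2.375.
applesauce: 2.5 oz × 19/8 × 28.35 g/oz ÷ 246 g/cup ≈ 0.7 cup
mashed banana: 175 g × 19/8 ÷ 232 g/cup × 16 tbsp/cup ≈ 28.7 tbsp
dried cranberries: (2 tbsp + 1 tsp = 7/3 tbsp) × 19/8 ÷ 16 tbsp/cup × 140 g/cup ≈ 48.5 g
sliced almonds: 10 tbsp × 19/8 ÷ 16 tbsp/cup × 108 g/cup ≈ 160.3 g
cake flour: 5 oz × 19/8 × 28.35 g/oz ≈ 336.7 g

applesauce: 0.7 cup; mashed banana: 28.7 tbsp; dried cranberries: 48.5 g; sliced almonds: 160.3 g; cake flour: 336.7 g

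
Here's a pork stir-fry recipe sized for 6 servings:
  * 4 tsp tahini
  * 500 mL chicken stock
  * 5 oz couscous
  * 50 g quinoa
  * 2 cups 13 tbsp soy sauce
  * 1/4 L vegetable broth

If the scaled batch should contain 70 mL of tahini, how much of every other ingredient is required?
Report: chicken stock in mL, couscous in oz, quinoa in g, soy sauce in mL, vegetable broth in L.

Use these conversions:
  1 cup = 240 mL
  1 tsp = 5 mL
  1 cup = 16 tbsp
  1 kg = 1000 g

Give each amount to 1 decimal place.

The original recipe has 20 mL of tahini, so the scaling factor is 70 ÷ 20 = 7/2 = 3.5.
chicken stock: 500 mL × 7/2 = 1750.0 mL
couscous: 5 oz × 7/2 = 17.5 oz
quinoa: 50 g × 7/2 = 175.0 g
soy sauce: (2 cup + 13 tbsp = 2.8125 cup) × 7/2 × 240 mL/cup = 2362.5 mL
vegetable broth: 0.25 L × 7/2 ≈ 0.9 L

chicken stock: 1750.0 mL; couscous: 17.5 oz; quinoa: 175.0 g; soy sauce: 2362.5 mL; vegetable broth: 0.9 L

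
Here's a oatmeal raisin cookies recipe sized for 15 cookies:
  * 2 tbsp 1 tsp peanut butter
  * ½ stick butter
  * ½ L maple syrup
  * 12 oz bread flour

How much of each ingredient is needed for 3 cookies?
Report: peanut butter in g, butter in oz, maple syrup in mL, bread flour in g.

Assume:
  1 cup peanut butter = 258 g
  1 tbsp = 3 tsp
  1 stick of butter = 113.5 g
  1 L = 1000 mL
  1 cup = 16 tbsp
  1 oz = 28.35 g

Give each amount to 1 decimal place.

Scaling factor: 3/15 = 1/5 = 0.2.
peanut butter: (2 tbsp + 1 tsp = 7/3 tbsp) × 1/5 ÷ 16 tbsp/cup × 258 g/cup ≈ 7.5 g
butter: 0.5 stick × 1/5 × 113.5 g/stick ÷ 28.35 g/oz ≈ 0.4 oz
maple syrup: 0.5 L × 1/5 × 1000 mL/L = 100.0 mL
bread flour: 12 oz × 1/5 × 28.35 g/oz ≈ 68.0 g

peanut butter: 7.5 g; butter: 0.4 oz; maple syrup: 100.0 mL; bread flour: 68.0 g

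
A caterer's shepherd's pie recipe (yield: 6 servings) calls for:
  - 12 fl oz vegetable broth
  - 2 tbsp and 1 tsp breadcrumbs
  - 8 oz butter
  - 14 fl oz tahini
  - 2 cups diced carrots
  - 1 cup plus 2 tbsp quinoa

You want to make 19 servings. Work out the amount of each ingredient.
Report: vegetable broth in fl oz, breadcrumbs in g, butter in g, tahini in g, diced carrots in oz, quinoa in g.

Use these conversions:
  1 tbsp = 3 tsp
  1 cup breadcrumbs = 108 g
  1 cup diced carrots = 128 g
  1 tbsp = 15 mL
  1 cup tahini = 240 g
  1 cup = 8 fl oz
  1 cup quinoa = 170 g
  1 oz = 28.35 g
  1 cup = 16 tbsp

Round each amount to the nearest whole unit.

vegetable broth: 38 fl oz; breadcrumbs: 50 g; butter: 718 g; tahini: 1330 g; diced carrots: 29 oz; quinoa: 606 g

Scaling factor: 19/6.
vegetable broth: 12 fl oz × 19/6 = 38 fl oz
breadcrumbs: (2 tbsp + 1 tsp = 7/3 tbsp) × 19/6 ÷ 16 tbsp/cup × 108 g/cup ≈ 50 g
butter: 8 oz × 19/6 × 28.35 g/oz ≈ 718 g
tahini: 14 fl oz × 19/6 ÷ 8 fl oz/cup × 240 g/cup = 1330 g
diced carrots: 2 cup × 19/6 × 128 g/cup ÷ 28.35 g/oz ≈ 29 oz
quinoa: (1 cup + 2 tbsp = 1.125 cup) × 19/6 × 170 g/cup ≈ 606 g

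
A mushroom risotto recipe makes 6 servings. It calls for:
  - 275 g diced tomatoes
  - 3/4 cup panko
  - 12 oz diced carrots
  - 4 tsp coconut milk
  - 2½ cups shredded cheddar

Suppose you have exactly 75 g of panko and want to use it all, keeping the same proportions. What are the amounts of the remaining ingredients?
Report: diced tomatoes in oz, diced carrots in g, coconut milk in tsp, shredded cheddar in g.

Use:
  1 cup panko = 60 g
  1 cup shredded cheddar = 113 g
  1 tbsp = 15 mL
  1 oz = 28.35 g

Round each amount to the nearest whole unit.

The original recipe has 45 g of panko, so the scaling factor is 75 ÷ 45 = 5/3.
diced tomatoes: 275 g × 5/3 ÷ 28.35 g/oz ≈ 16 oz
diced carrots: 12 oz × 5/3 × 28.35 g/oz = 567 g
coconut milk: 4 tsp × 5/3 ≈ 7 tsp
shredded cheddar: 2.5 cup × 5/3 × 113 g/cup ≈ 471 g

diced tomatoes: 16 oz; diced carrots: 567 g; coconut milk: 7 tsp; shredded cheddar: 471 g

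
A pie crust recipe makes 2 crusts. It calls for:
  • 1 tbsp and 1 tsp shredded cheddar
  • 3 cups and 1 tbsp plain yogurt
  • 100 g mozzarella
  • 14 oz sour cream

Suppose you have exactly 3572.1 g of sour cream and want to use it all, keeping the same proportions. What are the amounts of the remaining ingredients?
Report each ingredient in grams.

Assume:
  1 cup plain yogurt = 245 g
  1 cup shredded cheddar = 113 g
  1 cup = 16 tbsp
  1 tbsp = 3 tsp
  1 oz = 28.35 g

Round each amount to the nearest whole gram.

The original recipe has 396.9 g of sour cream, so the scaling factor is 3572.1 ÷ 396.9 = 9.
shredded cheddar: (1 tbsp + 1 tsp = 4/3 tbsp) × 9 ÷ 16 tbsp/cup × 113 g/cup ≈ 85 g
plain yogurt: (3 cup + 1 tbsp = 3.0625 cup) × 9 × 245 g/cup ≈ 6753 g
mozzarella: 100 g × 9 = 900 g

shredded cheddar: 85 g; plain yogurt: 6753 g; mozzarella: 900 g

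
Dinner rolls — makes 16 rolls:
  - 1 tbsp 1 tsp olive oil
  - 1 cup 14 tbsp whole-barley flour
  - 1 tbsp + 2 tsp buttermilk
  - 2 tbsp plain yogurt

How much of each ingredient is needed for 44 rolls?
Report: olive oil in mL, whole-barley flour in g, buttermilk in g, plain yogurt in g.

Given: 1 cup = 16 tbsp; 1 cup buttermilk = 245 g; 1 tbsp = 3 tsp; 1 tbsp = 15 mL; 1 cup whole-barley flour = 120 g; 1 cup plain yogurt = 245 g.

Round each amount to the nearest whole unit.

Scaling factor: 44/16 = 11/4 = 2.75.
olive oil: (1 tbsp + 1 tsp = 4/3 tbsp) × 11/4 × 15 mL/tbsp = 55 mL
whole-barley flour: (1 cup + 14 tbsp = 1.875 cup) × 11/4 × 120 g/cup ≈ 619 g
buttermilk: (1 tbsp + 2 tsp = 5/3 tbsp) × 11/4 ÷ 16 tbsp/cup × 245 g/cup ≈ 70 g
plain yogurt: 2 tbsp × 11/4 ÷ 16 tbsp/cup × 245 g/cup ≈ 84 g

olive oil: 55 mL; whole-barley flour: 619 g; buttermilk: 70 g; plain yogurt: 84 g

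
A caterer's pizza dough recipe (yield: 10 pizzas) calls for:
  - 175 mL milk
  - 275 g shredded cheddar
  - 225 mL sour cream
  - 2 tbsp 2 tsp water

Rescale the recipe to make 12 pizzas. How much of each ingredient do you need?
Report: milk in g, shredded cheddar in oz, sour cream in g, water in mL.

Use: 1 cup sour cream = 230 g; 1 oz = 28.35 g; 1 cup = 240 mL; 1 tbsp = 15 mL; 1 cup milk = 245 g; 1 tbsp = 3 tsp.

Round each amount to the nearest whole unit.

Scaling factor: 12/10 = 6/5 = 1.2.
milk: 175 mL × 6/5 ÷ 240 mL/cup × 245 g/cup ≈ 214 g
shredded cheddar: 275 g × 6/5 ÷ 28.35 g/oz ≈ 12 oz
sour cream: 225 mL × 6/5 ÷ 240 mL/cup × 230 g/cup ≈ 259 g
water: (2 tbsp + 2 tsp = 8/3 tbsp) × 6/5 × 15 mL/tbsp = 48 mL

milk: 214 g; shredded cheddar: 12 oz; sour cream: 259 g; water: 48 mL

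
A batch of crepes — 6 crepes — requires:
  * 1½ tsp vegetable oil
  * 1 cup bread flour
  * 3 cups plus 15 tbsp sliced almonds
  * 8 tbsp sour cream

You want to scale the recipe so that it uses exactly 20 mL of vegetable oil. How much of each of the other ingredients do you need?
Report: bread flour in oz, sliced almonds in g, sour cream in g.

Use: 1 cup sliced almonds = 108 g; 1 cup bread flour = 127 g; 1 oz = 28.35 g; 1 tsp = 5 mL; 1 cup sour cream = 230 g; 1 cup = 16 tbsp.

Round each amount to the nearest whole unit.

bread flour: 12 oz; sliced almonds: 1134 g; sour cream: 307 g

The original recipe has 7.5 mL of vegetable oil, so the scaling factor is 20 ÷ 7.5 = 8/3.
bread flour: 1 cup × 8/3 × 127 g/cup ÷ 28.35 g/oz ≈ 12 oz
sliced almonds: (3 cup + 15 tbsp = 3.9375 cup) × 8/3 × 108 g/cup = 1134 g
sour cream: 8 tbsp × 8/3 ÷ 16 tbsp/cup × 230 g/cup ≈ 307 g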